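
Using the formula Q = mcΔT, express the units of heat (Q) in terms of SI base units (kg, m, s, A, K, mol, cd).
Units of each symbol in Q = mcΔT:
  m (mass): kg
  c (specific heat capacity, in J/(kg·K)): m²/(s²·K)
  ΔT (temperature change): K

Multiplying the contributions: [kg] · [m²/(s²·K)] · [K]
Adding exponents of each base unit: kg: 1, m: 2, s: -2
SI base units of heat: kg·m²/s²

Answer: kg·m²/s²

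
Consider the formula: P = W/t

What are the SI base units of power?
Units of each symbol in P = W/t:
  W (work): kg·m²/s²
  t (time): s  → in the denominator, contributes 1/s

Multiplying the contributions: [kg·m²/s²] · [1/s]
Adding exponents of each base unit: kg: 1, m: 2, s: -3
SI base units of power: kg·m²/s³

Answer: kg·m²/s³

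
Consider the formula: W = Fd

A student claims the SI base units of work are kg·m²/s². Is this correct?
Units of each symbol in W = Fd:
  F (force): kg·m/s²
  d (displacement): m

Multiplying the contributions: [kg·m/s²] · [m]
Adding exponents of each base unit: kg: 1, m: 2, s: -2
SI base units of work: kg·m²/s²

The claimed units kg·m²/s² match the derived units, so the claim is correct.

Answer: Yes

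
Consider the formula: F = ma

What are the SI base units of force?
Units of each symbol in F = ma:
  m (mass): kg
  a (acceleration): m/s²

Multiplying the contributions: [kg] · [m/s²]
Adding exponents of each base unit: kg: 1, m: 1, s: -2
SI base units of force: kg·m/s²

Answer: kg·m/s²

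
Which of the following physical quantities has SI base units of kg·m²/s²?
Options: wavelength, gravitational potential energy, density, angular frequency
Checking the SI base units of each option:
  wavelength (λ = v/f): m  ✗
  gravitational potential energy (U = -GMm/r): kg·m²/s²  ✓ matches
  density (ρ = m/V): kg/m³  ✗
  angular frequency (ω = 2πf): 1/s  ✗

Only gravitational potential energy has units kg·m²/s².

Answer: gravitational potential energy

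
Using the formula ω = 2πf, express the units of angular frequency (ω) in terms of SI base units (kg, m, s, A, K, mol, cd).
Units of each symbol in ω = 2πf:
  f (frequency): 1/s
  The factor 2π is dimensionless.

Multiplying the contributions: [1/s]
Adding exponents of each base unit: s: -1
SI base units of angular frequency: 1/s

Answer: 1/s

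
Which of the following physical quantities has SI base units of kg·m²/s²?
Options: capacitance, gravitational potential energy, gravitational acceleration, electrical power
Checking the SI base units of each option:
  capacitance (C = Q/V): s⁴·A²/(kg·m²)  ✗
  gravitational potential energy (U = -GMm/r): kg·m²/s²  ✓ matches
  gravitational acceleration (g = GM/r²): m/s²  ✗
  electrical power (P = IV): kg·m²/s³  ✗

Only gravitational potential energy has units kg·m²/s².

Answer: gravitational potential energy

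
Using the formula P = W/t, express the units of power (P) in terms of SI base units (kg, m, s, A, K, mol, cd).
Units of each symbol in P = W/t:
  W (work): kg·m²/s²
  t (time): s  → in the denominator, contributes 1/s

Multiplying the contributions: [kg·m²/s²] · [1/s]
Adding exponents of each base unit: kg: 1, m: 2, s: -3
SI base units of power: kg·m²/s³

Answer: kg·m²/s³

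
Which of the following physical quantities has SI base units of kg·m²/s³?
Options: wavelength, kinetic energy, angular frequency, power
Checking the SI base units of each option:
  wavelength (λ = v/f): m  ✗
  kinetic energy (E = ½mv²): kg·m²/s²  ✗
  angular frequency (ω = 2πf): 1/s  ✗
  power (P = W/t): kg·m²/s³  ✓ matches

Only power has units kg·m²/s³.

Answer: power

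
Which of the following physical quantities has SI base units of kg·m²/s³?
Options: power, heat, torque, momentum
Checking the SI base units of each option:
  power (P = W/t): kg·m²/s³  ✓ matches
  heat (Q = mcΔT): kg·m²/s²  ✗
  torque (τ = Fr): kg·m²/s²  ✗
  momentum (p = mv): kg·m/s  ✗

Only power has units kg·m²/s³.

Answer: power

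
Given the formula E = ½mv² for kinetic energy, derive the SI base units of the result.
Units of each symbol in E = ½mv²:
  m (mass): kg
  v (speed): m/s  → to the power 2, contributes m²/s²
  The factor ½ is dimensionless.

Multiplying the contributions: [kg] · [m²/s²]
Adding exponents of each base unit: kg: 1, m: 2, s: -2
SI base units of kinetic energy: kg·m²/s²

Answer: kg·m²/s²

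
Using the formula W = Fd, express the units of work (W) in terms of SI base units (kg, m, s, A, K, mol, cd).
Units of each symbol in W = Fd:
  F (force): kg·m/s²
  d (displacement): m

Multiplying the contributions: [kg·m/s²] · [m]
Adding exponents of each base unit: kg: 1, m: 2, s: -2
SI base units of work: kg·m²/s²

Answer: kg·m²/s²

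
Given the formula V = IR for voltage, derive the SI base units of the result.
Units of each symbol in V = IR:
  I (current): A
  R (resistance, in ohms): kg·m²/(s³·A²)

Multiplying the contributions: [A] · [kg·m²/(s³·A²)]
Adding exponents of each base unit: kg: 1, m: 2, s: -3, A: -1
SI base units of voltage: kg·m²/(s³·A)

Answer: kg·m²/(s³·A)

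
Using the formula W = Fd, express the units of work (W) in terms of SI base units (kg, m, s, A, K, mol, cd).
Units of each symbol in W = Fd:
  F (force): kg·m/s²
  d (displacement): m

Multiplying the contributions: [kg·m/s²] · [m]
Adding exponents of each base unit: kg: 1, m: 2, s: -2
SI base units of work: kg·m²/s²

Answer: kg·m²/s²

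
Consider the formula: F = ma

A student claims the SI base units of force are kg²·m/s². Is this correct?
Units of each symbol in F = ma:
  m (mass): kg
  a (acceleration): m/s²

Multiplying the contributions: [kg] · [m/s²]
Adding exponents of each base unit: kg: 1, m: 1, s: -2
SI base units of force: kg·m/s²

The claimed units kg²·m/s² (exponents kg: 2, m: 1, s: -2) do not match the derived units kg·m/s² (exponents kg: 1, m: 1, s: -2), so the claim is incorrect.

Answer: No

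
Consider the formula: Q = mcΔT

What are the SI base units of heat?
Units of each symbol in Q = mcΔT:
  m (mass): kg
  c (specific heat capacity, in J/(kg·K)): m²/(s²·K)
  ΔT (temperature change): K

Multiplying the contributions: [kg] · [m²/(s²·K)] · [K]
Adding exponents of each base unit: kg: 1, m: 2, s: -2
SI base units of heat: kg·m²/s²

Answer: kg·m²/s²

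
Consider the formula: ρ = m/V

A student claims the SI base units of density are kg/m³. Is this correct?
Units of each symbol in ρ = m/V:
  m (mass): kg
  V (volume): m³  → in the denominator, contributes 1/m³

Multiplying the contributions: [kg] · [1/m³]
Adding exponents of each base unit: kg: 1, m: -3
SI base units of density: kg/m³

The claimed units kg/m³ match the derived units, so the claim is correct.

Answer: Yes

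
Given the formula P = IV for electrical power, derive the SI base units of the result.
Units of each symbol in P = IV:
  I (current): A
  V (voltage, in volts): kg·m²/(s³·A)

Multiplying the contributions: [A] · [kg·m²/(s³·A)]
Adding exponents of each base unit: kg: 1, m: 2, s: -3
SI base units of electrical power: kg·m²/s³

Answer: kg·m²/s³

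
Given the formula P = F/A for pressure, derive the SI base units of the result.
Units of each symbol in P = F/A:
  F (force): kg·m/s²
  A (area): m²  → in the denominator, contributes 1/m²

Multiplying the contributions: [kg·m/s²] · [1/m²]
Adding exponents of each base unit: kg: 1, m: -1, s: -2
SI base units of pressure: kg/(m·s²)

Answer: kg/(m·s²)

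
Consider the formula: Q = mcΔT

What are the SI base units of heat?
Units of each symbol in Q = mcΔT:
  m (mass): kg
  c (specific heat capacity, in J/(kg·K)): m²/(s²·K)
  ΔT (temperature change): K

Multiplying the contributions: [kg] · [m²/(s²·K)] · [K]
Adding exponents of each base unit: kg: 1, m: 2, s: -2
SI base units of heat: kg·m²/s²

Answer: kg·m²/s²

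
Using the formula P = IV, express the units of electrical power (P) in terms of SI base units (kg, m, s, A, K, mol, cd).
Units of each symbol in P = IV:
  I (current): A
  V (voltage, in volts): kg·m²/(s³·A)

Multiplying the contributions: [A] · [kg·m²/(s³·A)]
Adding exponents of each base unit: kg: 1, m: 2, s: -3
SI base units of electrical power: kg·m²/s³

Answer: kg·m²/s³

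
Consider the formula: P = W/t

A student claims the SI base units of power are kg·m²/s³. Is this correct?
Units of each symbol in P = W/t:
  W (work): kg·m²/s²
  t (time): s  → in the denominator, contributes 1/s

Multiplying the contributions: [kg·m²/s²] · [1/s]
Adding exponents of each base unit: kg: 1, m: 2, s: -3
SI base units of power: kg·m²/s³

The claimed units kg·m²/s³ match the derived units, so the claim is correct.

Answer: Yes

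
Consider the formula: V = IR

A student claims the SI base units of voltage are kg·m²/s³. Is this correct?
Units of each symbol in V = IR:
  I (current): A
  R (resistance, in ohms): kg·m²/(s³·A²)

Multiplying the contributions: [A] · [kg·m²/(s³·A²)]
Adding exponents of each base unit: kg: 1, m: 2, s: -3, A: -1
SI base units of voltage: kg·m²/(s³·A)

The claimed units kg·m²/s³ (exponents kg: 1, m: 2, s: -3) do not match the derived units kg·m²/(s³·A) (exponents kg: 1, m: 2, s: -3, A: -1), so the claim is incorrect.

Answer: No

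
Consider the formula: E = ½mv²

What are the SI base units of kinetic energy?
Units of each symbol in E = ½mv²:
  m (mass): kg
  v (speed): m/s  → to the power 2, contributes m²/s²
  The factor ½ is dimensionless.

Multiplying the contributions: [kg] · [m²/s²]
Adding exponents of each base unit: kg: 1, m: 2, s: -2
SI base units of kinetic energy: kg·m²/s²

Answer: kg·m²/s²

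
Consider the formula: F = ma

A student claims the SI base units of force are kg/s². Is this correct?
Units of each symbol in F = ma:
  m (mass): kg
  a (acceleration): m/s²

Multiplying the contributions: [kg] · [m/s²]
Adding exponents of each base unit: kg: 1, m: 1, s: -2
SI base units of force: kg·m/s²

The claimed units kg/s² (exponents kg: 1, s: -2) do not match the derived units kg·m/s² (exponents kg: 1, m: 1, s: -2), so the claim is incorrect.

Answer: No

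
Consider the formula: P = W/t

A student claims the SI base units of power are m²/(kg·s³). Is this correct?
Units of each symbol in P = W/t:
  W (work): kg·m²/s²
  t (time): s  → in the denominator, contributes 1/s

Multiplying the contributions: [kg·m²/s²] · [1/s]
Adding exponents of each base unit: kg: 1, m: 2, s: -3
SI base units of power: kg·m²/s³

The claimed units m²/(kg·s³) (exponents kg: -1, m: 2, s: -3) do not match the derived units kg·m²/s³ (exponents kg: 1, m: 2, s: -3), so the claim is incorrect.

Answer: No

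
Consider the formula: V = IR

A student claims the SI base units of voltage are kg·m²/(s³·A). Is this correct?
Units of each symbol in V = IR:
  I (current): A
  R (resistance, in ohms): kg·m²/(s³·A²)

Multiplying the contributions: [A] · [kg·m²/(s³·A²)]
Adding exponents of each base unit: kg: 1, m: 2, s: -3, A: -1
SI base units of voltage: kg·m²/(s³·A)

The claimed units kg·m²/(s³·A) match the derived units, so the claim is correct.

Answer: Yes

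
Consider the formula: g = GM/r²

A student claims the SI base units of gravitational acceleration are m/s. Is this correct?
Units of each symbol in g = GM/r²:
  G (gravitational constant): m³/(kg·s²)
  M (mass): kg
  r (distance): m  → to the power 2 in the denominator, contributes 1/m²

Multiplying the contributions: [m³/(kg·s²)] · [kg] · [1/m²]
Adding exponents of each base unit: m: 1, s: -2
SI base units of gravitational acceleration: m/s²

The claimed units m/s (exponents m: 1, s: -1) do not match the derived units m/s² (exponents m: 1, s: -2), so the claim is incorrect.

Answer: No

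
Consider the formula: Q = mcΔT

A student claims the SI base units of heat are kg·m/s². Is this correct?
Units of each symbol in Q = mcΔT:
  m (mass): kg
  c (specific heat capacity, in J/(kg·K)): m²/(s²·K)
  ΔT (temperature change): K

Multiplying the contributions: [kg] · [m²/(s²·K)] · [K]
Adding exponents of each base unit: kg: 1, m: 2, s: -2
SI base units of heat: kg·m²/s²

The claimed units kg·m/s² (exponents kg: 1, m: 1, s: -2) do not match the derived units kg·m²/s² (exponents kg: 1, m: 2, s: -2), so the claim is incorrect.

Answer: No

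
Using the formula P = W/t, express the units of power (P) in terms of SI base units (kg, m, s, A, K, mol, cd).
Units of each symbol in P = W/t:
  W (work): kg·m²/s²
  t (time): s  → in the denominator, contributes 1/s

Multiplying the contributions: [kg·m²/s²] · [1/s]
Adding exponents of each base unit: kg: 1, m: 2, s: -3
SI base units of power: kg·m²/s³

Answer: kg·m²/s³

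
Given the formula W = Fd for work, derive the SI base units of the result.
Units of each symbol in W = Fd:
  F (force): kg·m/s²
  d (displacement): m

Multiplying the contributions: [kg·m/s²] · [m]
Adding exponents of each base unit: kg: 1, m: 2, s: -2
SI base units of work: kg·m²/s²

Answer: kg·m²/s²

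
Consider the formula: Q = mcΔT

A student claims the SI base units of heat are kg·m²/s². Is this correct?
Units of each symbol in Q = mcΔT:
  m (mass): kg
  c (specific heat capacity, in J/(kg·K)): m²/(s²·K)
  ΔT (temperature change): K

Multiplying the contributions: [kg] · [m²/(s²·K)] · [K]
Adding exponents of each base unit: kg: 1, m: 2, s: -2
SI base units of heat: kg·m²/s²

The claimed units kg·m²/s² match the derived units, so the claim is correct.

Answer: Yes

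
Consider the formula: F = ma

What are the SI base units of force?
Units of each symbol in F = ma:
  m (mass): kg
  a (acceleration): m/s²

Multiplying the contributions: [kg] · [m/s²]
Adding exponents of each base unit: kg: 1, m: 1, s: -2
SI base units of force: kg·m/s²

Answer: kg·m/s²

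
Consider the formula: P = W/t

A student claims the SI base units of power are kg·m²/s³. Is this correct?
Units of each symbol in P = W/t:
  W (work): kg·m²/s²
  t (time): s  → in the denominator, contributes 1/s

Multiplying the contributions: [kg·m²/s²] · [1/s]
Adding exponents of each base unit: kg: 1, m: 2, s: -3
SI base units of power: kg·m²/s³

The claimed units kg·m²/s³ match the derived units, so the claim is correct.

Answer: Yes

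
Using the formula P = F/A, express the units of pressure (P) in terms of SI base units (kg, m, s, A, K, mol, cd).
Units of each symbol in P = F/A:
  F (force): kg·m/s²
  A (area): m²  → in the denominator, contributes 1/m²

Multiplying the contributions: [kg·m/s²] · [1/m²]
Adding exponents of each base unit: kg: 1, m: -1, s: -2
SI base units of pressure: kg/(m·s²)

Answer: kg/(m·s²)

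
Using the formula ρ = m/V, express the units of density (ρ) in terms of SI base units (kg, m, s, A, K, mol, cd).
Units of each symbol in ρ = m/V:
  m (mass): kg
  V (volume): m³  → in the denominator, contributes 1/m³

Multiplying the contributions: [kg] · [1/m³]
Adding exponents of each base unit: kg: 1, m: -3
SI base units of density: kg/m³

Answer: kg/m³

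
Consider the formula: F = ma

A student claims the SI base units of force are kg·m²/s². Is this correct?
Units of each symbol in F = ma:
  m (mass): kg
  a (acceleration): m/s²

Multiplying the contributions: [kg] · [m/s²]
Adding exponents of each base unit: kg: 1, m: 1, s: -2
SI base units of force: kg·m/s²

The claimed units kg·m²/s² (exponents kg: 1, m: 2, s: -2) do not match the derived units kg·m/s² (exponents kg: 1, m: 1, s: -2), so the claim is incorrect.

Answer: No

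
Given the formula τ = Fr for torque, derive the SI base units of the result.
Units of each symbol in τ = Fr:
  F (force): kg·m/s²
  r (lever arm): m

Multiplying the contributions: [kg·m/s²] · [m]
Adding exponents of each base unit: kg: 1, m: 2, s: -2
SI base units of torque: kg·m²/s²

Answer: kg·m²/s²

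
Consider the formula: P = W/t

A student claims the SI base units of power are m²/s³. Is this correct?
Units of each symbol in P = W/t:
  W (work): kg·m²/s²
  t (time): s  → in the denominator, contributes 1/s

Multiplying the contributions: [kg·m²/s²] · [1/s]
Adding exponents of each base unit: kg: 1, m: 2, s: -3
SI base units of power: kg·m²/s³

The claimed units m²/s³ (exponents m: 2, s: -3) do not match the derived units kg·m²/s³ (exponents kg: 1, m: 2, s: -3), so the claim is incorrect.

Answer: No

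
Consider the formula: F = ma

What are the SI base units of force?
Units of each symbol in F = ma:
  m (mass): kg
  a (acceleration): m/s²

Multiplying the contributions: [kg] · [m/s²]
Adding exponents of each base unit: kg: 1, m: 1, s: -2
SI base units of force: kg·m/s²

Answer: kg·m/s²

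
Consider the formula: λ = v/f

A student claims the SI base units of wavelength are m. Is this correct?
Units of each symbol in λ = v/f:
  v (wave speed): m/s
  f (frequency): 1/s  → in the denominator, contributes s

Multiplying the contributions: [m/s] · [s]
Adding exponents of each base unit: m: 1
SI base units of wavelength: m

The claimed units m match the derived units, so the claim is correct.

Answer: Yes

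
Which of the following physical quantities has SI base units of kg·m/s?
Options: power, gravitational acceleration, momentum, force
Checking the SI base units of each option:
  power (P = W/t): kg·m²/s³  ✗
  gravitational acceleration (g = GM/r²): m/s²  ✗
  momentum (p = mv): kg·m/s  ✓ matches
  force (F = ma): kg·m/s²  ✗

Only momentum has units kg·m/s.

Answer: momentum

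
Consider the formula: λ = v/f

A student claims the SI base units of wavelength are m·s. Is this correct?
Units of each symbol in λ = v/f:
  v (wave speed): m/s
  f (frequency): 1/s  → in the denominator, contributes s

Multiplying the contributions: [m/s] · [s]
Adding exponents of each base unit: m: 1
SI base units of wavelength: m

The claimed units m·s (exponents m: 1, s: 1) do not match the derived units m (exponents m: 1), so the claim is incorrect.

Answer: No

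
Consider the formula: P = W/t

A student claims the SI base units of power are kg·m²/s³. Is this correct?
Units of each symbol in P = W/t:
  W (work): kg·m²/s²
  t (time): s  → in the denominator, contributes 1/s

Multiplying the contributions: [kg·m²/s²] · [1/s]
Adding exponents of each base unit: kg: 1, m: 2, s: -3
SI base units of power: kg·m²/s³

The claimed units kg·m²/s³ match the derived units, so the claim is correct.

Answer: Yes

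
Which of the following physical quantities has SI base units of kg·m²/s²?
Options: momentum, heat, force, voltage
Checking the SI base units of each option:
  momentum (p = mv): kg·m/s  ✗
  heat (Q = mcΔT): kg·m²/s²  ✓ matches
  force (F = ma): kg·m/s²  ✗
  voltage (V = IR): kg·m²/(s³·A)  ✗

Only heat has units kg·m²/s².

Answer: heat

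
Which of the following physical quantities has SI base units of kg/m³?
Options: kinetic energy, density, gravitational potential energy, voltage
Checking the SI base units of each option:
  kinetic energy (E = ½mv²): kg·m²/s²  ✗
  density (ρ = m/V): kg/m³  ✓ matches
  gravitational potential energy (U = -GMm/r): kg·m²/s²  ✗
  voltage (V = IR): kg·m²/(s³·A)  ✗

Only density has units kg/m³.

Answer: density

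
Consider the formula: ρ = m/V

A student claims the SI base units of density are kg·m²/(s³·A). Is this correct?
Units of each symbol in ρ = m/V:
  m (mass): kg
  V (volume): m³  → in the denominator, contributes 1/m³

Multiplying the contributions: [kg] · [1/m³]
Adding exponents of each base unit: kg: 1, m: -3
SI base units of density: kg/m³

The claimed units kg·m²/(s³·A) (exponents kg: 1, m: 2, s: -3, A: -1) do not match the derived units kg/m³ (exponents kg: 1, m: -3), so the claim is incorrect.

Answer: No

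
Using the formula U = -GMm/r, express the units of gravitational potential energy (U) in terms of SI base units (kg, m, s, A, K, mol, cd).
Units of each symbol in U = -GMm/r:
  G (gravitational constant): m³/(kg·s²)
  M (mass): kg
  m (mass): kg
  r (distance): m  → in the denominator, contributes 1/m
  The minus sign does not affect the units.

Multiplying the contributions: [m³/(kg·s²)] · [kg] · [kg] · [1/m]
Adding exponents of each base unit: kg: 1, m: 2, s: -2
SI base units of gravitational potential energy: kg·m²/s²

Answer: kg·m²/s²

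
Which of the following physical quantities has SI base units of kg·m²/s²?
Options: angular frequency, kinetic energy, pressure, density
Checking the SI base units of each option:
  angular frequency (ω = 2πf): 1/s  ✗
  kinetic energy (E = ½mv²): kg·m²/s²  ✓ matches
  pressure (P = F/A): kg/(m·s²)  ✗
  density (ρ = m/V): kg/m³  ✗

Only kinetic energy has units kg·m²/s².

Answer: kinetic energy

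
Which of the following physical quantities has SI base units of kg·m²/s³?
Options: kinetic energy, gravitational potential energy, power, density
Checking the SI base units of each option:
  kinetic energy (E = ½mv²): kg·m²/s²  ✗
  gravitational potential energy (U = -GMm/r): kg·m²/s²  ✗
  power (P = W/t): kg·m²/s³  ✓ matches
  density (ρ = m/V): kg/m³  ✗

Only power has units kg·m²/s³.

Answer: power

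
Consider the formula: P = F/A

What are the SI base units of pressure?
Units of each symbol in P = F/A:
  F (force): kg·m/s²
  A (area): m²  → in the denominator, contributes 1/m²

Multiplying the contributions: [kg·m/s²] · [1/m²]
Adding exponents of each base unit: kg: 1, m: -1, s: -2
SI base units of pressure: kg/(m·s²)

Answer: kg/(m·s²)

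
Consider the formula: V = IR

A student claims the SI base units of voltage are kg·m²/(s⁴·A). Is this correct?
Units of each symbol in V = IR:
  I (current): A
  R (resistance, in ohms): kg·m²/(s³·A²)

Multiplying the contributions: [A] · [kg·m²/(s³·A²)]
Adding exponents of each base unit: kg: 1, m: 2, s: -3, A: -1
SI base units of voltage: kg·m²/(s³·A)

The claimed units kg·m²/(s⁴·A) (exponents kg: 1, m: 2, s: -4, A: -1) do not match the derived units kg·m²/(s³·A) (exponents kg: 1, m: 2, s: -3, A: -1), so the claim is incorrect.

Answer: No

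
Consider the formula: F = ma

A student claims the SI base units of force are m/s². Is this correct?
Units of each symbol in F = ma:
  m (mass): kg
  a (acceleration): m/s²

Multiplying the contributions: [kg] · [m/s²]
Adding exponents of each base unit: kg: 1, m: 1, s: -2
SI base units of force: kg·m/s²

The claimed units m/s² (exponents m: 1, s: -2) do not match the derived units kg·m/s² (exponents kg: 1, m: 1, s: -2), so the claim is incorrect.

Answer: No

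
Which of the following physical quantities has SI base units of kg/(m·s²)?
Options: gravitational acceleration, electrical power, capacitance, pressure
Checking the SI base units of each option:
  gravitational acceleration (g = GM/r²): m/s²  ✗
  electrical power (P = IV): kg·m²/s³  ✗
  capacitance (C = Q/V): s⁴·A²/(kg·m²)  ✗
  pressure (P = F/A): kg/(m·s²)  ✓ matches

Only pressure has units kg/(m·s²).

Answer: pressure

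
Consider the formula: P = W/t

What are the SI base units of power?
Units of each symbol in P = W/t:
  W (work): kg·m²/s²
  t (time): s  → in the denominator, contributes 1/s

Multiplying the contributions: [kg·m²/s²] · [1/s]
Adding exponents of each base unit: kg: 1, m: 2, s: -3
SI base units of power: kg·m²/s³

Answer: kg·m²/s³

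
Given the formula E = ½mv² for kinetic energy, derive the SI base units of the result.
Units of each symbol in E = ½mv²:
  m (mass): kg
  v (speed): m/s  → to the power 2, contributes m²/s²
  The factor ½ is dimensionless.

Multiplying the contributions: [kg] · [m²/s²]
Adding exponents of each base unit: kg: 1, m: 2, s: -2
SI base units of kinetic energy: kg·m²/s²

Answer: kg·m²/s²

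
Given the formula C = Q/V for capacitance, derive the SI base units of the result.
Units of each symbol in C = Q/V:
  Q (charge, in coulombs): s·A
  V (voltage, in volts): kg·m²/(s³·A)  → in the denominator, contributes s³·A/(kg·m²)

Multiplying the contributions: [s·A] · [s³·A/(kg·m²)]
Adding exponents of each base unit: kg: -1, m: -2, s: 4, A: 2
SI base units of capacitance: s⁴·A²/(kg·m²)

Answer: s⁴·A²/(kg·m²)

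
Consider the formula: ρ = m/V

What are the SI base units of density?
Units of each symbol in ρ = m/V:
  m (mass): kg
  V (volume): m³  → in the denominator, contributes 1/m³

Multiplying the contributions: [kg] · [1/m³]
Adding exponents of each base unit: kg: 1, m: -3
SI base units of density: kg/m³

Answer: kg/m³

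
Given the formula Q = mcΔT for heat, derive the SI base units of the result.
Units of each symbol in Q = mcΔT:
  m (mass): kg
  c (specific heat capacity, in J/(kg·K)): m²/(s²·K)
  ΔT (temperature change): K

Multiplying the contributions: [kg] · [m²/(s²·K)] · [K]
Adding exponents of each base unit: kg: 1, m: 2, s: -2
SI base units of heat: kg·m²/s²

Answer: kg·m²/s²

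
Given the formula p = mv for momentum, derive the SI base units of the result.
Units of each symbol in p = mv:
  m (mass): kg
  v (velocity): m/s

Multiplying the contributions: [kg] · [m/s]
Adding exponents of each base unit: kg: 1, m: 1, s: -1
SI base units of momentum: kg·m/s

Answer: kg·m/s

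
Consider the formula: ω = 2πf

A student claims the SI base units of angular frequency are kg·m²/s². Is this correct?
Units of each symbol in ω = 2πf:
  f (frequency): 1/s
  The factor 2π is dimensionless.

Multiplying the contributions: [1/s]
Adding exponents of each base unit: s: -1
SI base units of angular frequency: 1/s

The claimed units kg·m²/s² (exponents kg: 1, m: 2, s: -2) do not match the derived units 1/s (exponents s: -1), so the claim is incorrect.

Answer: No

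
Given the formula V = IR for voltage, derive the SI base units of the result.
Units of each symbol in V = IR:
  I (current): A
  R (resistance, in ohms): kg·m²/(s³·A²)

Multiplying the contributions: [A] · [kg·m²/(s³·A²)]
Adding exponents of each base unit: kg: 1, m: 2, s: -3, A: -1
SI base units of voltage: kg·m²/(s³·A)

Answer: kg·m²/(s³·A)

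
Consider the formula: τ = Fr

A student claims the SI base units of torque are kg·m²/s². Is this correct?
Units of each symbol in τ = Fr:
  F (force): kg·m/s²
  r (lever arm): m

Multiplying the contributions: [kg·m/s²] · [m]
Adding exponents of each base unit: kg: 1, m: 2, s: -2
SI base units of torque: kg·m²/s²

The claimed units kg·m²/s² match the derived units, so the claim is correct.

Answer: Yes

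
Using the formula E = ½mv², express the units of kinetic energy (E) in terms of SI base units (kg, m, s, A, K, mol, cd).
Units of each symbol in E = ½mv²:
  m (mass): kg
  v (speed): m/s  → to the power 2, contributes m²/s²
  The factor ½ is dimensionless.

Multiplying the contributions: [kg] · [m²/s²]
Adding exponents of each base unit: kg: 1, m: 2, s: -2
SI base units of kinetic energy: kg·m²/s²

Answer: kg·m²/s²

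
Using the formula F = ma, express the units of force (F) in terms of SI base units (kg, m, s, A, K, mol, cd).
Units of each symbol in F = ma:
  m (mass): kg
  a (acceleration): m/s²

Multiplying the contributions: [kg] · [m/s²]
Adding exponents of each base unit: kg: 1, m: 1, s: -2
SI base units of force: kg·m/s²

Answer: kg·m/s²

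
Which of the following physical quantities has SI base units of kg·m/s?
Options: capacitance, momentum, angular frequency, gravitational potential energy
Checking the SI base units of each option:
  capacitance (C = Q/V): s⁴·A²/(kg·m²)  ✗
  momentum (p = mv): kg·m/s  ✓ matches
  angular frequency (ω = 2πf): 1/s  ✗
  gravitational potential energy (U = -GMm/r): kg·m²/s²  ✗

Only momentum has units kg·m/s.

Answer: momentum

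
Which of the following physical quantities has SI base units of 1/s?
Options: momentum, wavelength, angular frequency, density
Checking the SI base units of each option:
  momentum (p = mv): kg·m/s  ✗
  wavelength (λ = v/f): m  ✗
  angular frequency (ω = 2πf): 1/s  ✓ matches
  density (ρ = m/V): kg/m³  ✗

Only angular frequency has units 1/s.

Answer: angular frequency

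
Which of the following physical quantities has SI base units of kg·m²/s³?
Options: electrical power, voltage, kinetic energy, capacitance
Checking the SI base units of each option:
  electrical power (P = IV): kg·m²/s³  ✓ matches
  voltage (V = IR): kg·m²/(s³·A)  ✗
  kinetic energy (E = ½mv²): kg·m²/s²  ✗
  capacitance (C = Q/V): s⁴·A²/(kg·m²)  ✗

Only electrical power has units kg·m²/s³.

Answer: electrical power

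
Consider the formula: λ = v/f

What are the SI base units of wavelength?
Units of each symbol in λ = v/f:
  v (wave speed): m/s
  f (frequency): 1/s  → in the denominator, contributes s

Multiplying the contributions: [m/s] · [s]
Adding exponents of each base unit: m: 1
SI base units of wavelength: m

Answer: m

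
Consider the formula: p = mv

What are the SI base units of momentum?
Units of each symbol in p = mv:
  m (mass): kg
  v (velocity): m/s

Multiplying the contributions: [kg] · [m/s]
Adding exponents of each base unit: kg: 1, m: 1, s: -1
SI base units of momentum: kg·m/s

Answer: kg·m/s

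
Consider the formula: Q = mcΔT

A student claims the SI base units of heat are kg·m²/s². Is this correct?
Units of each symbol in Q = mcΔT:
  m (mass): kg
  c (specific heat capacity, in J/(kg·K)): m²/(s²·K)
  ΔT (temperature change): K

Multiplying the contributions: [kg] · [m²/(s²·K)] · [K]
Adding exponents of each base unit: kg: 1, m: 2, s: -2
SI base units of heat: kg·m²/s²

The claimed units kg·m²/s² match the derived units, so the claim is correct.

Answer: Yes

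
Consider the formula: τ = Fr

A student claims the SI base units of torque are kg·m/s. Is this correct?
Units of each symbol in τ = Fr:
  F (force): kg·m/s²
  r (lever arm): m

Multiplying the contributions: [kg·m/s²] · [m]
Adding exponents of each base unit: kg: 1, m: 2, s: -2
SI base units of torque: kg·m²/s²

The claimed units kg·m/s (exponents kg: 1, m: 1, s: -1) do not match the derived units kg·m²/s² (exponents kg: 1, m: 2, s: -2), so the claim is incorrect.

Answer: No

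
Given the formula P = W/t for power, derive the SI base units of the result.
Units of each symbol in P = W/t:
  W (work): kg·m²/s²
  t (time): s  → in the denominator, contributes 1/s

Multiplying the contributions: [kg·m²/s²] · [1/s]
Adding exponents of each base unit: kg: 1, m: 2, s: -3
SI base units of power: kg·m²/s³

Answer: kg·m²/s³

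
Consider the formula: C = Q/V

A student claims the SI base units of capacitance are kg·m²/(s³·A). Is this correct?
Units of each symbol in C = Q/V:
  Q (charge, in coulombs): s·A
  V (voltage, in volts): kg·m²/(s³·A)  → in the denominator, contributes s³·A/(kg·m²)

Multiplying the contributions: [s·A] · [s³·A/(kg·m²)]
Adding exponents of each base unit: kg: -1, m: -2, s: 4, A: 2
SI base units of capacitance: s⁴·A²/(kg·m²)

The claimed units kg·m²/(s³·A) (exponents kg: 1, m: 2, s: -3, A: -1) do not match the derived units s⁴·A²/(kg·m²) (exponents kg: -1, m: -2, s: 4, A: 2), so the claim is incorrect.

Answer: No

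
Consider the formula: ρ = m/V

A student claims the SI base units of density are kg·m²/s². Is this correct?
Units of each symbol in ρ = m/V:
  m (mass): kg
  V (volume): m³  → in the denominator, contributes 1/m³

Multiplying the contributions: [kg] · [1/m³]
Adding exponents of each base unit: kg: 1, m: -3
SI base units of density: kg/m³

The claimed units kg·m²/s² (exponents kg: 1, m: 2, s: -2) do not match the derived units kg/m³ (exponents kg: 1, m: -3), so the claim is incorrect.

Answer: No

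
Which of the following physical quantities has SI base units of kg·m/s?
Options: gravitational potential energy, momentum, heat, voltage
Checking the SI base units of each option:
  gravitational potential energy (U = -GMm/r): kg·m²/s²  ✗
  momentum (p = mv): kg·m/s  ✓ matches
  heat (Q = mcΔT): kg·m²/s²  ✗
  voltage (V = IR): kg·m²/(s³·A)  ✗

Only momentum has units kg·m/s.

Answer: momentum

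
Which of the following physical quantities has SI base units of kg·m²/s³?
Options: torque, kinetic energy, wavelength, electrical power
Checking the SI base units of each option:
  torque (τ = Fr): kg·m²/s²  ✗
  kinetic energy (E = ½mv²): kg·m²/s²  ✗
  wavelength (λ = v/f): m  ✗
  electrical power (P = IV): kg·m²/s³  ✓ matches

Only electrical power has units kg·m²/s³.

Answer: electrical power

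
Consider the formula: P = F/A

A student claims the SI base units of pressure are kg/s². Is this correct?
Units of each symbol in P = F/A:
  F (force): kg·m/s²
  A (area): m²  → in the denominator, contributes 1/m²

Multiplying the contributions: [kg·m/s²] · [1/m²]
Adding exponents of each base unit: kg: 1, m: -1, s: -2
SI base units of pressure: kg/(m·s²)

The claimed units kg/s² (exponents kg: 1, s: -2) do not match the derived units kg/(m·s²) (exponents kg: 1, m: -1, s: -2), so the claim is incorrect.

Answer: No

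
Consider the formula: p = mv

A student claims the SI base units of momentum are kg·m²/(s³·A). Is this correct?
Units of each symbol in p = mv:
  m (mass): kg
  v (velocity): m/s

Multiplying the contributions: [kg] · [m/s]
Adding exponents of each base unit: kg: 1, m: 1, s: -1
SI base units of momentum: kg·m/s

The claimed units kg·m²/(s³·A) (exponents kg: 1, m: 2, s: -3, A: -1) do not match the derived units kg·m/s (exponents kg: 1, m: 1, s: -1), so the claim is incorrect.

Answer: No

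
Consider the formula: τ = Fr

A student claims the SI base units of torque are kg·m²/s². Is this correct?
Units of each symbol in τ = Fr:
  F (force): kg·m/s²
  r (lever arm): m

Multiplying the contributions: [kg·m/s²] · [m]
Adding exponents of each base unit: kg: 1, m: 2, s: -2
SI base units of torque: kg·m²/s²

The claimed units kg·m²/s² match the derived units, so the claim is correct.

Answer: Yes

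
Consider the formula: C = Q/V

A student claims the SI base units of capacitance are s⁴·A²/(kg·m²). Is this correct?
Units of each symbol in C = Q/V:
  Q (charge, in coulombs): s·A
  V (voltage, in volts): kg·m²/(s³·A)  → in the denominator, contributes s³·A/(kg·m²)

Multiplying the contributions: [s·A] · [s³·A/(kg·m²)]
Adding exponents of each base unit: kg: -1, m: -2, s: 4, A: 2
SI base units of capacitance: s⁴·A²/(kg·m²)

The claimed units s⁴·A²/(kg·m²) match the derived units, so the claim is correct.

Answer: Yes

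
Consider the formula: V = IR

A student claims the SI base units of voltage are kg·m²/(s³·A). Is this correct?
Units of each symbol in V = IR:
  I (current): A
  R (resistance, in ohms): kg·m²/(s³·A²)

Multiplying the contributions: [A] · [kg·m²/(s³·A²)]
Adding exponents of each base unit: kg: 1, m: 2, s: -3, A: -1
SI base units of voltage: kg·m²/(s³·A)

The claimed units kg·m²/(s³·A) match the derived units, so the claim is correct.

Answer: Yes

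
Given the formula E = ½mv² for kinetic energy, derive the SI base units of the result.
Units of each symbol in E = ½mv²:
  m (mass): kg
  v (speed): m/s  → to the power 2, contributes m²/s²
  The factor ½ is dimensionless.

Multiplying the contributions: [kg] · [m²/s²]
Adding exponents of each base unit: kg: 1, m: 2, s: -2
SI base units of kinetic energy: kg·m²/s²

Answer: kg·m²/s²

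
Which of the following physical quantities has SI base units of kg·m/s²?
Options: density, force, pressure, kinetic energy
Checking the SI base units of each option:
  density (ρ = m/V): kg/m³  ✗
  force (F = ma): kg·m/s²  ✓ matches
  pressure (P = F/A): kg/(m·s²)  ✗
  kinetic energy (E = ½mv²): kg·m²/s²  ✗

Only force has units kg·m/s².

Answer: force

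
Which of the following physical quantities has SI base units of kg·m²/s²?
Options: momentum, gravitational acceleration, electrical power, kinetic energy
Checking the SI base units of each option:
  momentum (p = mv): kg·m/s  ✗
  gravitational acceleration (g = GM/r²): m/s²  ✗
  electrical power (P = IV): kg·m²/s³  ✗
  kinetic energy (E = ½mv²): kg·m²/s²  ✓ matches

Only kinetic energy has units kg·m²/s².

Answer: kinetic energy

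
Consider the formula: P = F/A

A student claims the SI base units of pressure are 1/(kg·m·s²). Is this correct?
Units of each symbol in P = F/A:
  F (force): kg·m/s²
  A (area): m²  → in the denominator, contributes 1/m²

Multiplying the contributions: [kg·m/s²] · [1/m²]
Adding exponents of each base unit: kg: 1, m: -1, s: -2
SI base units of pressure: kg/(m·s²)

The claimed units 1/(kg·m·s²) (exponents kg: -1, m: -1, s: -2) do not match the derived units kg/(m·s²) (exponents kg: 1, m: -1, s: -2), so the claim is incorrect.

Answer: No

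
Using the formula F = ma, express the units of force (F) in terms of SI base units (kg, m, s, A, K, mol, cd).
Units of each symbol in F = ma:
  m (mass): kg
  a (acceleration): m/s²

Multiplying the contributions: [kg] · [m/s²]
Adding exponents of each base unit: kg: 1, m: 1, s: -2
SI base units of force: kg·m/s²

Answer: kg·m/s²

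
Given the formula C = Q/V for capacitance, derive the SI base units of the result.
Units of each symbol in C = Q/V:
  Q (charge, in coulombs): s·A
  V (voltage, in volts): kg·m²/(s³·A)  → in the denominator, contributes s³·A/(kg·m²)

Multiplying the contributions: [s·A] · [s³·A/(kg·m²)]
Adding exponents of each base unit: kg: -1, m: -2, s: 4, A: 2
SI base units of capacitance: s⁴·A²/(kg·m²)

Answer: s⁴·A²/(kg·m²)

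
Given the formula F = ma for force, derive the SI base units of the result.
Units of each symbol in F = ma:
  m (mass): kg
  a (acceleration): m/s²

Multiplying the contributions: [kg] · [m/s²]
Adding exponents of each base unit: kg: 1, m: 1, s: -2
SI base units of force: kg·m/s²

Answer: kg·m/s²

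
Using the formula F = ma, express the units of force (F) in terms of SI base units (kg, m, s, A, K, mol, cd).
Units of each symbol in F = ma:
  m (mass): kg
  a (acceleration): m/s²

Multiplying the contributions: [kg] · [m/s²]
Adding exponents of each base unit: kg: 1, m: 1, s: -2
SI base units of force: kg·m/s²

Answer: kg·m/s²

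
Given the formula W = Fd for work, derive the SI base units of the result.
Units of each symbol in W = Fd:
  F (force): kg·m/s²
  d (displacement): m

Multiplying the contributions: [kg·m/s²] · [m]
Adding exponents of each base unit: kg: 1, m: 2, s: -2
SI base units of work: kg·m²/s²

Answer: kg·m²/s²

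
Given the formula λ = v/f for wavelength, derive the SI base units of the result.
Units of each symbol in λ = v/f:
  v (wave speed): m/s
  f (frequency): 1/s  → in the denominator, contributes s

Multiplying the contributions: [m/s] · [s]
Adding exponents of each base unit: m: 1
SI base units of wavelength: m

Answer: m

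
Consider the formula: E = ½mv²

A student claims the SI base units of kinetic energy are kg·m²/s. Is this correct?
Units of each symbol in E = ½mv²:
  m (mass): kg
  v (speed): m/s  → to the power 2, contributes m²/s²
  The factor ½ is dimensionless.

Multiplying the contributions: [kg] · [m²/s²]
Adding exponents of each base unit: kg: 1, m: 2, s: -2
SI base units of kinetic energy: kg·m²/s²

The claimed units kg·m²/s (exponents kg: 1, m: 2, s: -1) do not match the derived units kg·m²/s² (exponents kg: 1, m: 2, s: -2), so the claim is incorrect.

Answer: No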